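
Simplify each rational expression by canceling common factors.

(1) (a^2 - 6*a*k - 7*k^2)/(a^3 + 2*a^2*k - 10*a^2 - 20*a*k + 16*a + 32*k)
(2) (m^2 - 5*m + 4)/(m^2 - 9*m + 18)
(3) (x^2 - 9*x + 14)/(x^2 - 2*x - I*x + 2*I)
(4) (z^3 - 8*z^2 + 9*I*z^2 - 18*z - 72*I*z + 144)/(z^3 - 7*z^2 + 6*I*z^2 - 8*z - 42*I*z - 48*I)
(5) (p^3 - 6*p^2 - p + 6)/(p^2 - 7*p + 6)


(1) = (a^2 - 6*a*k - 7*k^2)/(a^3 + 2*a^2*k - 10*a^2 - 20*a*k + 16*a + 32*k)
(2) = (m^2 - 5*m + 4)/(m^2 - 9*m + 18)
(3) = (x - 7)/(x - I)
(4) = (z + 3*I)/(z + 1)
(5) = p + 1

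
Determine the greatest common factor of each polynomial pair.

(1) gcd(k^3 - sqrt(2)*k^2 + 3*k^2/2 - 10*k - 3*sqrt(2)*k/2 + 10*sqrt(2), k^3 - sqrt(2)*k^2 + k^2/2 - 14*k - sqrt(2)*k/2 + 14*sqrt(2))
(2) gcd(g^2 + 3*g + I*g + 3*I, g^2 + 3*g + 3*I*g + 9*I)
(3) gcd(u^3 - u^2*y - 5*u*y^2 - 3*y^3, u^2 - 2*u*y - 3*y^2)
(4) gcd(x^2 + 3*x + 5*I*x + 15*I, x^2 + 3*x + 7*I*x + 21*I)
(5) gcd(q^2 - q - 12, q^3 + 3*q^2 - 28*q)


(1) = gcd((k - 5/2)*(k + 4)*(k - sqrt(2)), (k - 7/2)*(k + 4)*(k - sqrt(2))) = k^2 + k*(4 - sqrt(2)) - 4*sqrt(2)
(2) = g + 3
(3) = gcd((u - 3*y)*(u + y)^2, (u - 3*y)*(u + y)) = -u^2 + 2*u*y + 3*y^2
(4) = x + 3
(5) = gcd((q - 4)*(q + 3), q*(q - 4)*(q + 7)) = q - 4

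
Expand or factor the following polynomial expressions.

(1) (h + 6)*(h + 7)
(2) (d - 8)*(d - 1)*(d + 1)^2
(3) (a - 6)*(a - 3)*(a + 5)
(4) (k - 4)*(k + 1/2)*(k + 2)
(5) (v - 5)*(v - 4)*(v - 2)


(1) = h^2 + 13*h + 42
(2) = d^4 - 7*d^3 - 9*d^2 + 7*d + 8
(3) = a^3 - 4*a^2 - 27*a + 90
(4) = k^3 - 3*k^2/2 - 9*k - 4
(5) = v^3 - 11*v^2 + 38*v - 40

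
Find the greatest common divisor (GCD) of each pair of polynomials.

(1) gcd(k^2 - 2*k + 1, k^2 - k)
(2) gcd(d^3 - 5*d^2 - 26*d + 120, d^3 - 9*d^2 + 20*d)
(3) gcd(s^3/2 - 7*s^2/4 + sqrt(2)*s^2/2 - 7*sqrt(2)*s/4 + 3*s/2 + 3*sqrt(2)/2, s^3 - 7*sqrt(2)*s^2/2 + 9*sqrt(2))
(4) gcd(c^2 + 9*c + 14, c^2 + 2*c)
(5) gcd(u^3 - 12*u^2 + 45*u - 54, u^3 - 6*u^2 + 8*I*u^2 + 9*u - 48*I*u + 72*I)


(1) = k - 1
(2) = gcd((d - 6)*(d - 4)*(d + 5), d*(d - 5)*(d - 4)) = d - 4
(3) = gcd((s/2 + sqrt(2)/2)*(s - 2)*(s - 3/2), (s - 3*sqrt(2))*(s - 3*sqrt(2)/2)*(s + sqrt(2))) = s + sqrt(2)
(4) = c + 2
(5) = u^2 - 6*u + 9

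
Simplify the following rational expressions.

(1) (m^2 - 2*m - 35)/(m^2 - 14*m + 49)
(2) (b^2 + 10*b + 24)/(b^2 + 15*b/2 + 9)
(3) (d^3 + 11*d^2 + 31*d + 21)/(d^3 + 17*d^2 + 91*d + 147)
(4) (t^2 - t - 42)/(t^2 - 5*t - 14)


(1) = (m + 5)/(m - 7)
(2) = (2*b + 8)/(2*b + 3)
(3) = (d + 1)/(d + 7)
(4) = (t + 6)/(t + 2)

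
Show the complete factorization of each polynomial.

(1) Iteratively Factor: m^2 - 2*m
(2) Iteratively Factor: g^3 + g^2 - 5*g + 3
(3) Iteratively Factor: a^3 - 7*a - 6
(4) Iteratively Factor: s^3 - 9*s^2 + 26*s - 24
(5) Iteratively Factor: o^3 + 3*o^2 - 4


(1) = (m - 2)*(m)
(2) = (g - 1)*(g^2 + 2*g - 3) = (g - 1)^2*(g + 3)
(3) = (a - 3)*(a^2 + 3*a + 2) = (a - 3)*(a + 2)*(a + 1)
(4) = (s - 2)*(s^2 - 7*s + 12) = (s - 3)*(s - 2)*(s - 4)
(5) = (o + 2)*(o^2 + o - 2) = (o + 2)^2*(o - 1)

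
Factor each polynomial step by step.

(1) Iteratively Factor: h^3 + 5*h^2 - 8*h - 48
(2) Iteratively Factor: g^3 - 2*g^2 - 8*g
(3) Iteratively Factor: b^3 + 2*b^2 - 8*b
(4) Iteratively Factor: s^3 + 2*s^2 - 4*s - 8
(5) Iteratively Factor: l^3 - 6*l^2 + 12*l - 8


(1) = (h + 4)*(h^2 + h - 12) = (h + 4)^2*(h - 3)
(2) = (g)*(g^2 - 2*g - 8) = g*(g + 2)*(g - 4)
(3) = (b)*(b^2 + 2*b - 8) = b*(b + 4)*(b - 2)
(4) = (s + 2)*(s^2 - 4) = (s + 2)^2*(s - 2)
(5) = (l - 2)*(l^2 - 4*l + 4) = (l - 2)^2*(l - 2)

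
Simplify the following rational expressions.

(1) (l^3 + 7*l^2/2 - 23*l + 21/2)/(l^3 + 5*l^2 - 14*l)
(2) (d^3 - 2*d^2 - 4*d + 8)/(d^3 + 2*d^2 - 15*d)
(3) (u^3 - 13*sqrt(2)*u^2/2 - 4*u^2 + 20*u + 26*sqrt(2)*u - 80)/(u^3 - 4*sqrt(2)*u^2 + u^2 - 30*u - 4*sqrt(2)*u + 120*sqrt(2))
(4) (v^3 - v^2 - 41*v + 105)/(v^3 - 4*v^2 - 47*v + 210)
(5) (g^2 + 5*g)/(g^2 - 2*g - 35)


(1) = (2*l^2 - 7*l + 3)/(2*l^2 - 4*l)
(2) = (d^3 - 2*d^2 - 4*d + 8)/(d^3 + 2*d^2 - 15*d)
(3) = (2*u^2 + u*(-8 - 5*sqrt(2)) + 20*sqrt(2))/(2*u^2 + 2*u - 60)
(4) = (v - 3)/(v - 6)
(5) = g/(g - 7)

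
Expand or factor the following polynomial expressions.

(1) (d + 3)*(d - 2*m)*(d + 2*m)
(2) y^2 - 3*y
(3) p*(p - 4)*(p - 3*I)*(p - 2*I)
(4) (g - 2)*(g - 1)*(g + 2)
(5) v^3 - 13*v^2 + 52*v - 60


(1) = d^3 + 3*d^2 - 4*d*m^2 - 12*m^2
(2) = y*(y - 3)
(3) = p^4 - 4*p^3 - 5*I*p^3 - 6*p^2 + 20*I*p^2 + 24*p
(4) = g^3 - g^2 - 4*g + 4
(5) = (v - 6)*(v - 5)*(v - 2)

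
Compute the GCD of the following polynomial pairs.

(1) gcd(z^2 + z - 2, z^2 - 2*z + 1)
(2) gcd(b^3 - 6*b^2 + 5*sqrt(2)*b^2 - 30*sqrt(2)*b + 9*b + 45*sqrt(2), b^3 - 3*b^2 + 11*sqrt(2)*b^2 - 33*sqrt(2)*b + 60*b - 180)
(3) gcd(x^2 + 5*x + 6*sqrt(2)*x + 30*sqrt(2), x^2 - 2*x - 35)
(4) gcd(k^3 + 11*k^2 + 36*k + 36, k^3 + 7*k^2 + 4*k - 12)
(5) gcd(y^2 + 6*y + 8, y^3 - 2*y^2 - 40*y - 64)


(1) = gcd((z - 1)*(z + 2), (z - 1)^2) = z - 1
(2) = b^2 + b*(-3 + 5*sqrt(2)) - 15*sqrt(2)
(3) = gcd((x + 5)*(x + 6*sqrt(2)), (x - 7)*(x + 5)) = x + 5
(4) = k^2 + 8*k + 12
(5) = gcd((y + 2)*(y + 4), (y - 8)*(y + 2)*(y + 4)) = y^2 + 6*y + 8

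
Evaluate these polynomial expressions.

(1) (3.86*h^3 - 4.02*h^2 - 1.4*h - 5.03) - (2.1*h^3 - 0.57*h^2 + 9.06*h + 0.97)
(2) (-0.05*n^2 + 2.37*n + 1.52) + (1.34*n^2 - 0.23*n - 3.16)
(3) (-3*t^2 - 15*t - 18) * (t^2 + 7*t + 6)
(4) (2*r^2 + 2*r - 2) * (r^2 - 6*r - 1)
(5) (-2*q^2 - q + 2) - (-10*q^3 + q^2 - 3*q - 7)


(1) = 1.76*h^3 - 3.45*h^2 - 10.46*h - 6.0
(2) = 1.29*n^2 + 2.14*n - 1.64
(3) = -3*t^4 - 36*t^3 - 141*t^2 - 216*t - 108
(4) = 2*r^4 - 10*r^3 - 16*r^2 + 10*r + 2
(5) = 10*q^3 - 3*q^2 + 2*q + 9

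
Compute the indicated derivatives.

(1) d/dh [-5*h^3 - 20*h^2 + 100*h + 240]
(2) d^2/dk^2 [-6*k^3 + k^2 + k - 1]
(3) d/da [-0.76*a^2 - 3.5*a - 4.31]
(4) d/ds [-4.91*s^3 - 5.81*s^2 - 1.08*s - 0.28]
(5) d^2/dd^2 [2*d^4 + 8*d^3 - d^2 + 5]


(1) = -15*h^2 - 40*h + 100
(2) = 2 - 36*k
(3) = -1.52*a - 3.5
(4) = -14.73*s^2 - 11.62*s - 1.08
(5) = 24*d^2 + 48*d - 2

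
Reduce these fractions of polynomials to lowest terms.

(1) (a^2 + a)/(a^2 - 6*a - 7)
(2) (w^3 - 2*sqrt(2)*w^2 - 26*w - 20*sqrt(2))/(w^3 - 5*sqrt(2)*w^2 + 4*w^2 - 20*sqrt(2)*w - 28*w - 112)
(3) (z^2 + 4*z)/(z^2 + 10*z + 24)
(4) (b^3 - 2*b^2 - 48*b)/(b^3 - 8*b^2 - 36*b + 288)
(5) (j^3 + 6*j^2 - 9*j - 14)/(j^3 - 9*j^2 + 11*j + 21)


(1) = a/(a - 7)
(2) = (w^2 - 4*sqrt(2)*w - 10)/(w^2 + w*(4 - 7*sqrt(2)) - 28*sqrt(2))
(3) = z/(z + 6)
(4) = b/(b - 6)
(5) = (j^2 + 5*j - 14)/(j^2 - 10*j + 21)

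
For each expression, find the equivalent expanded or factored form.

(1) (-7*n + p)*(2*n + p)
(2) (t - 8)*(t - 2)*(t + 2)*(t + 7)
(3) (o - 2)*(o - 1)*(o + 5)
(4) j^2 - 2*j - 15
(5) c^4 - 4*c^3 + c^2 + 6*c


(1) = -14*n^2 - 5*n*p + p^2
(2) = t^4 - t^3 - 60*t^2 + 4*t + 224
(3) = o^3 + 2*o^2 - 13*o + 10
(4) = (j - 5)*(j + 3)
(5) = c*(c - 3)*(c - 2)*(c + 1)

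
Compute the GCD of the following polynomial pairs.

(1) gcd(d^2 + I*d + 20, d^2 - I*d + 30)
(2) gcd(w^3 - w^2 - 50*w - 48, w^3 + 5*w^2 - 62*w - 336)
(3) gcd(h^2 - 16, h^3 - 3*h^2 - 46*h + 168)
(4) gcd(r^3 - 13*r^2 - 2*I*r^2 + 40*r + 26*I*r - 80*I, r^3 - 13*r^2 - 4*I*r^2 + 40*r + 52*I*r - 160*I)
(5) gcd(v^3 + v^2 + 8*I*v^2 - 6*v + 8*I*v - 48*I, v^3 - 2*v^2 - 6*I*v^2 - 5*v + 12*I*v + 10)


(1) = d + 5*I
(2) = gcd((w - 8)*(w + 1)*(w + 6), (w - 8)*(w + 6)*(w + 7)) = w^2 - 2*w - 48
(3) = h - 4
(4) = r^2 - 13*r + 40
(5) = gcd((v - 2)*(v + 3)*(v + 8*I), (v - 2)*(v - 5*I)*(v - I)) = v - 2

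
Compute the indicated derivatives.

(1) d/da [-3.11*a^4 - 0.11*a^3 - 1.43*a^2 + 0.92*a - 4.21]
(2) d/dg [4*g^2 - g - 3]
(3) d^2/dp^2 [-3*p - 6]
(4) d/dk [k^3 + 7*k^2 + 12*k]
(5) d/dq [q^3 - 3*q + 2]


(1) = -12.44*a^3 - 0.33*a^2 - 2.86*a + 0.92
(2) = 8*g - 1
(3) = 0
(4) = 3*k^2 + 14*k + 12
(5) = 3*q^2 - 3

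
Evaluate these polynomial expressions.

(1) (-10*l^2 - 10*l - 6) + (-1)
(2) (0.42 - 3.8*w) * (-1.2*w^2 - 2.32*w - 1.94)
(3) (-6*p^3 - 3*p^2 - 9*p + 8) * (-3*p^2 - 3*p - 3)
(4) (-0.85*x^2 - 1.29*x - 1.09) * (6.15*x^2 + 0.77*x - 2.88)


(1) = -10*l^2 - 10*l - 7
(2) = 4.56*w^3 + 8.312*w^2 + 6.3976*w - 0.8148
(3) = 18*p^5 + 27*p^4 + 54*p^3 + 12*p^2 + 3*p - 24
(4) = -5.2275*x^4 - 8.588*x^3 - 5.2488*x^2 + 2.8759*x + 3.1392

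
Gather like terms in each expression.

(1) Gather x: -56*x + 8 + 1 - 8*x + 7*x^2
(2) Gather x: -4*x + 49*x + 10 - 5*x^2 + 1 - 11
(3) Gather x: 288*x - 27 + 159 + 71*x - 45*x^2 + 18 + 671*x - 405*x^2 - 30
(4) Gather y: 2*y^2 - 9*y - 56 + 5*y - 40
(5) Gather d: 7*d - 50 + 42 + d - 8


(1) = 7*x^2 - 64*x + 9
(2) = -5*x^2 + 45*x
(3) = -450*x^2 + 1030*x + 120
(4) = 2*y^2 - 4*y - 96
(5) = 8*d - 16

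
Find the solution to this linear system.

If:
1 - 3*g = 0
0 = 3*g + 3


Then:
No Solution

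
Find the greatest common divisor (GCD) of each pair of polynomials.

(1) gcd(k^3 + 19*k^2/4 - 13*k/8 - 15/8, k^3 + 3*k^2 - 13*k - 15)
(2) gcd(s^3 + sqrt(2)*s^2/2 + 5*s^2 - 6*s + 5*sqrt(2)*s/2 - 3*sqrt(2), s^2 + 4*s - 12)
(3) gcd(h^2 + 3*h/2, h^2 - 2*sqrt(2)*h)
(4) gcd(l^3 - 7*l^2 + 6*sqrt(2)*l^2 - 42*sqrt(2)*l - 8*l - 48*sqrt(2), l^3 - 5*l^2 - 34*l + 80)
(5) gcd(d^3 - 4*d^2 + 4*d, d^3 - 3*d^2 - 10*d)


(1) = gcd((k - 3/4)*(k + 1/2)*(k + 5), (k - 3)*(k + 1)*(k + 5)) = k + 5
(2) = gcd((s - 1)*(s + 6)*(s + sqrt(2)/2), (s - 2)*(s + 6)) = s + 6
(3) = gcd(h*(h + 3/2), h*(h - 2*sqrt(2))) = h
(4) = l - 8
(5) = d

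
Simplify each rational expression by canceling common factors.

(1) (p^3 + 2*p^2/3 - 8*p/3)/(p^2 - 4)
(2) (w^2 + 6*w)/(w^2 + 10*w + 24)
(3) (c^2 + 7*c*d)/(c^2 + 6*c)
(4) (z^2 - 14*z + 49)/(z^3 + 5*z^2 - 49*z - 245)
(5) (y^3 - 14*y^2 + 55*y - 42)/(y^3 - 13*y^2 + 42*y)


(1) = (3*p^2 - 4*p)/(3*p - 6)
(2) = w/(w + 4)
(3) = (c + 7*d)/(c + 6)
(4) = (z - 7)/(z^2 + 12*z + 35)
(5) = (y - 1)/y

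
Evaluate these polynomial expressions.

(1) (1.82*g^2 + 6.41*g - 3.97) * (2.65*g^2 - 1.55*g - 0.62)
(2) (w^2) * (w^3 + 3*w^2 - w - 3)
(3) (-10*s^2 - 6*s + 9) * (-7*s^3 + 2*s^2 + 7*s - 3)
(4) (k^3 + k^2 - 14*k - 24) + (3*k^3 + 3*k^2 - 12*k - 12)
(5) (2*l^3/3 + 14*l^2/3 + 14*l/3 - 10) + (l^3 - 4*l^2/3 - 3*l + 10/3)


(1) = 4.823*g^4 + 14.1655*g^3 - 21.5844*g^2 + 2.1793*g + 2.4614
(2) = w^5 + 3*w^4 - w^3 - 3*w^2
(3) = 70*s^5 + 22*s^4 - 145*s^3 + 6*s^2 + 81*s - 27
(4) = 4*k^3 + 4*k^2 - 26*k - 36
(5) = 5*l^3/3 + 10*l^2/3 + 5*l/3 - 20/3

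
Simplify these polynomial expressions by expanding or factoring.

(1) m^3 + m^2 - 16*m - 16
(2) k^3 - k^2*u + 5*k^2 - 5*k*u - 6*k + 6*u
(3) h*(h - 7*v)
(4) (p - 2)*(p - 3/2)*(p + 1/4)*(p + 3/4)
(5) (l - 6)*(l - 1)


(1) = (m - 4)*(m + 1)*(m + 4)
(2) = (k - 1)*(k + 6)*(k - u)
(3) = h^2 - 7*h*v
(4) = p^4 - 5*p^3/2 - 5*p^2/16 + 75*p/32 + 9/16
(5) = l^2 - 7*l + 6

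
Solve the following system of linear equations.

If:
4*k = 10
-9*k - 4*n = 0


Then:
k = 5/2
n = -45/8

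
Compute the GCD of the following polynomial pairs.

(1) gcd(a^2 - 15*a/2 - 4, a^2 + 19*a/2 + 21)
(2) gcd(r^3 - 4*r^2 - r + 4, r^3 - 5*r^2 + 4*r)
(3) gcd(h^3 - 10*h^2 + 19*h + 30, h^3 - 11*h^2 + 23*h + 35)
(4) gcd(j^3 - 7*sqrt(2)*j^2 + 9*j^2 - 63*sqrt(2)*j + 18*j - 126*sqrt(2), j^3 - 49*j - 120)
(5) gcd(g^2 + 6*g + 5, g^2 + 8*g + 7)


(1) = 1
(2) = r^2 - 5*r + 4
(3) = gcd((h - 6)*(h - 5)*(h + 1), (h - 7)*(h - 5)*(h + 1)) = h^2 - 4*h - 5
(4) = gcd((j + 3)*(j + 6)*(j - 7*sqrt(2)), (j - 8)*(j + 3)*(j + 5)) = j + 3
(5) = g + 1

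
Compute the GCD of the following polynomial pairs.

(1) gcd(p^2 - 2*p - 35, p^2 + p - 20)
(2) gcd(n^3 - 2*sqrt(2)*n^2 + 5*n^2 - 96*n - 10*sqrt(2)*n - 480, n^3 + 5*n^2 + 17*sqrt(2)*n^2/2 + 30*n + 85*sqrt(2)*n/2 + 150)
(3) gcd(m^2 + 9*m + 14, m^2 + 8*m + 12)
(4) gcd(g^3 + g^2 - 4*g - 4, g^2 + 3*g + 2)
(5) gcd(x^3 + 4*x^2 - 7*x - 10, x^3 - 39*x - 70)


(1) = gcd((p - 7)*(p + 5), (p - 4)*(p + 5)) = p + 5
(2) = gcd((n + 5)*(n - 8*sqrt(2))*(n + 6*sqrt(2)), (n + 5)*(n + 5*sqrt(2)/2)*(n + 6*sqrt(2))) = n^2 + n*(5 + 6*sqrt(2)) + 30*sqrt(2)
(3) = gcd((m + 2)*(m + 7), (m + 2)*(m + 6)) = m + 2
(4) = g^2 + 3*g + 2
(5) = x + 5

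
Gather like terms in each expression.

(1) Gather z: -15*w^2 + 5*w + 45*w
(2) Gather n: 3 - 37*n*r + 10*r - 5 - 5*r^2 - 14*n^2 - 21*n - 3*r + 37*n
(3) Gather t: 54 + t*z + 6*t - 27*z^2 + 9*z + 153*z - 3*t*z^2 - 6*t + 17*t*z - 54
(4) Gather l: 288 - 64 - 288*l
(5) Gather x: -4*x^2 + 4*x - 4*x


(1) = -15*w^2 + 50*w
(2) = -14*n^2 + n*(16 - 37*r) - 5*r^2 + 7*r - 2
(3) = t*(-3*z^2 + 18*z) - 27*z^2 + 162*z
(4) = 224 - 288*l
(5) = -4*x^2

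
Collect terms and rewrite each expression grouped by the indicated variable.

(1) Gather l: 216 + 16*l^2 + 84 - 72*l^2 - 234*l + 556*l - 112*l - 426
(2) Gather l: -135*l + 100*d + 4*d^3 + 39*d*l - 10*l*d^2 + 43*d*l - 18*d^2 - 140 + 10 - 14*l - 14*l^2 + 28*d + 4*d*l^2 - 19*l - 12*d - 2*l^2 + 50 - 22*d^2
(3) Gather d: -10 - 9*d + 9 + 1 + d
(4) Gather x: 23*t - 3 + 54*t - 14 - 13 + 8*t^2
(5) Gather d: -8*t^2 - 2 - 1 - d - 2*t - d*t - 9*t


(1) = -56*l^2 + 210*l - 126
(2) = 4*d^3 - 40*d^2 + 116*d + l^2*(4*d - 16) + l*(-10*d^2 + 82*d - 168) - 80
(3) = -8*d
(4) = 8*t^2 + 77*t - 30
(5) = d*(-t - 1) - 8*t^2 - 11*t - 3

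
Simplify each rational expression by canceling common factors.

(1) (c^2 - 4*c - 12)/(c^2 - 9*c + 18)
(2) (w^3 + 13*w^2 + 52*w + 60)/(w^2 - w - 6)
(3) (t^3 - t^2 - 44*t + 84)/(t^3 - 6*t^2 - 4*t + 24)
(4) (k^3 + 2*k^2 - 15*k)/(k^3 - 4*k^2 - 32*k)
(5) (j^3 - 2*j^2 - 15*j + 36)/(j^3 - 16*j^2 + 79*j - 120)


(1) = (c + 2)/(c - 3)
(2) = (w^2 + 11*w + 30)/(w - 3)
(3) = (t + 7)/(t + 2)
(4) = (k^2 + 2*k - 15)/(k^2 - 4*k - 32)
(5) = (j^2 + j - 12)/(j^2 - 13*j + 40)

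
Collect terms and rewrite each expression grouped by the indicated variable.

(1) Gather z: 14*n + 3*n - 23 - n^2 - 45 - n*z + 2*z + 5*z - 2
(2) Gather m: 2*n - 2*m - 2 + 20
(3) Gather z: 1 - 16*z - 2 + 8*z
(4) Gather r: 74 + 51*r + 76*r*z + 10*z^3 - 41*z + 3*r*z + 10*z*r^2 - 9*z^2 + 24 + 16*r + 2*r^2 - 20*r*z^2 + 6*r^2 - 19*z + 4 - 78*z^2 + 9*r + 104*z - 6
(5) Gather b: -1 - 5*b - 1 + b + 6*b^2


(1) = -n^2 + 17*n + z*(7 - n) - 70
(2) = -2*m + 2*n + 18
(3) = -8*z - 1
(4) = r^2*(10*z + 8) + r*(-20*z^2 + 79*z + 76) + 10*z^3 - 87*z^2 + 44*z + 96
(5) = 6*b^2 - 4*b - 2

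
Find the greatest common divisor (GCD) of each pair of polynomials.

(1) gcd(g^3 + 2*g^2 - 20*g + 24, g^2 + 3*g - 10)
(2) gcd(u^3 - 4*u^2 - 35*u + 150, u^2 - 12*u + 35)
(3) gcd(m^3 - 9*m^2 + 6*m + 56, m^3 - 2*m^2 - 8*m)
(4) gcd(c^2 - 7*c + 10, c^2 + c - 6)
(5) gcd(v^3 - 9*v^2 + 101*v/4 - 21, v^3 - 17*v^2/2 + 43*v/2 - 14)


(1) = g - 2
(2) = gcd((u - 5)^2*(u + 6), (u - 7)*(u - 5)) = u - 5
(3) = m^2 - 2*m - 8
(4) = gcd((c - 5)*(c - 2), (c - 2)*(c + 3)) = c - 2
(5) = v^2 - 15*v/2 + 14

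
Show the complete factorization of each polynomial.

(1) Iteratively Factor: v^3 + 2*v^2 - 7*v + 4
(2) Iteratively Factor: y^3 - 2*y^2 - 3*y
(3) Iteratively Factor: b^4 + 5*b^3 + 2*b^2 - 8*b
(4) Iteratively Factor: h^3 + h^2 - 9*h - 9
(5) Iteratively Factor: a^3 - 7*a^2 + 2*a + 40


(1) = (v - 1)*(v^2 + 3*v - 4) = (v - 1)*(v + 4)*(v - 1)
(2) = (y - 3)*(y^2 + y) = (y - 3)*(y + 1)*(y)
(3) = (b + 4)*(b^3 + b^2 - 2*b) = (b - 1)*(b + 4)*(b^2 + 2*b) = b*(b - 1)*(b + 4)*(b + 2)
(4) = (h + 3)*(h^2 - 2*h - 3) = (h + 1)*(h + 3)*(h - 3)
(5) = (a + 2)*(a^2 - 9*a + 20) = (a - 4)*(a + 2)*(a - 5)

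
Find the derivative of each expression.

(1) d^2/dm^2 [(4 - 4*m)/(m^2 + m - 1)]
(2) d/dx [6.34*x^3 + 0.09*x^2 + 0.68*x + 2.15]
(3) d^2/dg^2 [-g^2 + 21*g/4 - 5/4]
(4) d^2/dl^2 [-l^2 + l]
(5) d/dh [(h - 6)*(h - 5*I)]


(1) = 8*(3*m*(m^2 + m - 1) - (m - 1)*(2*m + 1)^2)/(m^2 + m - 1)^3
(2) = 19.02*x^2 + 0.18*x + 0.68
(3) = -2
(4) = -2
(5) = 2*h - 6 - 5*I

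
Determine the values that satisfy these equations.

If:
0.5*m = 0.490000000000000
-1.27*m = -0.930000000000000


Then:
No Solution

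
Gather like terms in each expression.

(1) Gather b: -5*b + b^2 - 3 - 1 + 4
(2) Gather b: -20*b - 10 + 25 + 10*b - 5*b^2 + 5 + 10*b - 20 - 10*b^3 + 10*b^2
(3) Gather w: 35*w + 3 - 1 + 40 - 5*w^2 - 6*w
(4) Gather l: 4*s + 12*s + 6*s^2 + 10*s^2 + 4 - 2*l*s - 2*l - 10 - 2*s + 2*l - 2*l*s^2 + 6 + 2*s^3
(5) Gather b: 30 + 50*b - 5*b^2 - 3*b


(1) = b^2 - 5*b
(2) = -10*b^3 + 5*b^2
(3) = -5*w^2 + 29*w + 42
(4) = l*(-2*s^2 - 2*s) + 2*s^3 + 16*s^2 + 14*s
(5) = -5*b^2 + 47*b + 30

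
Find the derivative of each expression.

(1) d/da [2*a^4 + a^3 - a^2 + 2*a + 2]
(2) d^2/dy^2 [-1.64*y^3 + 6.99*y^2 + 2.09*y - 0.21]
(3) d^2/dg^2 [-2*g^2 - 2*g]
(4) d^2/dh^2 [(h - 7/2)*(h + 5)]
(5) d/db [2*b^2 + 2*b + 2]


(1) = 8*a^3 + 3*a^2 - 2*a + 2
(2) = 13.98 - 9.84*y
(3) = -4
(4) = 2
(5) = 4*b + 2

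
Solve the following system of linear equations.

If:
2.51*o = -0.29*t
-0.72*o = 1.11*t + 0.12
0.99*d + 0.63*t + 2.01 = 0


Then:
d = -1.96
o = 0.01
t = -0.12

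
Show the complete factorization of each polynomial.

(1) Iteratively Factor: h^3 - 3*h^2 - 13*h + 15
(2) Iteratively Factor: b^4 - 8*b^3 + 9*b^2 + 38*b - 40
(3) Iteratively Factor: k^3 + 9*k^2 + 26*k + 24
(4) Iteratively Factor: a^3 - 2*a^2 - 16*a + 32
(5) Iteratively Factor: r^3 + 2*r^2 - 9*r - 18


(1) = (h + 3)*(h^2 - 6*h + 5) = (h - 5)*(h + 3)*(h - 1)
(2) = (b - 4)*(b^3 - 4*b^2 - 7*b + 10) = (b - 5)*(b - 4)*(b^2 + b - 2) = (b - 5)*(b - 4)*(b - 1)*(b + 2)
(3) = (k + 4)*(k^2 + 5*k + 6) = (k + 3)*(k + 4)*(k + 2)
(4) = (a + 4)*(a^2 - 6*a + 8) = (a - 2)*(a + 4)*(a - 4)
(5) = (r + 3)*(r^2 - r - 6) = (r - 3)*(r + 3)*(r + 2)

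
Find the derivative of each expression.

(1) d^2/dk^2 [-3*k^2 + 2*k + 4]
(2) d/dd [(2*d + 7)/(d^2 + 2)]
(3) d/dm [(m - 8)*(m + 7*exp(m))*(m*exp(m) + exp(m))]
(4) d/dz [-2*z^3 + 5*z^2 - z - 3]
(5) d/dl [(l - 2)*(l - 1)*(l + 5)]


(1) = -6
(2) = 2*(-d^2 - 7*d + 2)/(d^4 + 4*d^2 + 4)
(3) = (m^3 + 14*m^2*exp(m) - 4*m^2 - 84*m*exp(m) - 22*m - 161*exp(m) - 8)*exp(m)
(4) = -6*z^2 + 10*z - 1
(5) = 3*l^2 + 4*l - 13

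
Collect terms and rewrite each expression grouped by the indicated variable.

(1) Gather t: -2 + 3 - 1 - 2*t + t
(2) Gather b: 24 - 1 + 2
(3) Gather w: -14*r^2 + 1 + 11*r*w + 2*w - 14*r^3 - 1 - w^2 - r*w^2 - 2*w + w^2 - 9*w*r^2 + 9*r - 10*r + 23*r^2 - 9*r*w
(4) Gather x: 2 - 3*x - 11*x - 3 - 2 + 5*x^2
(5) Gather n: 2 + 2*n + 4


(1) = -t
(2) = 25
(3) = -14*r^3 + 9*r^2 - r*w^2 - r + w*(-9*r^2 + 2*r)
(4) = 5*x^2 - 14*x - 3
(5) = 2*n + 6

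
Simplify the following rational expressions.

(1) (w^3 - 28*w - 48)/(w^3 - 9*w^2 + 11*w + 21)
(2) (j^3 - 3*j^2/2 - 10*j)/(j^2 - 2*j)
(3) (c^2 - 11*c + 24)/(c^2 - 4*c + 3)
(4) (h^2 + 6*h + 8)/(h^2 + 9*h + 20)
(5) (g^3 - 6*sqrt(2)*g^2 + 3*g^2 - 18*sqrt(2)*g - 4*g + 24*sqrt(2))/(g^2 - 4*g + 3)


(1) = (w^3 - 28*w - 48)/(w^3 - 9*w^2 + 11*w + 21)
(2) = (2*j^2 - 3*j - 20)/(2*j - 4)
(3) = (c - 8)/(c - 1)
(4) = (h + 2)/(h + 5)
(5) = (g^2 + g*(4 - 6*sqrt(2)) - 24*sqrt(2))/(g - 3)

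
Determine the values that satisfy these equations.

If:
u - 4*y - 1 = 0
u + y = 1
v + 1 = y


Then:
u = 1
v = -1
y = 0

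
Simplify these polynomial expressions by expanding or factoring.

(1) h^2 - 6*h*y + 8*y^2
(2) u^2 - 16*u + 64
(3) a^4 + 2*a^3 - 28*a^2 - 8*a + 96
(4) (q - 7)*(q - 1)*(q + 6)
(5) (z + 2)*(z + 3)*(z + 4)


(1) = (h - 4*y)*(h - 2*y)
(2) = (u - 8)^2
(3) = (a - 4)*(a - 2)*(a + 2)*(a + 6)
(4) = q^3 - 2*q^2 - 41*q + 42
(5) = z^3 + 9*z^2 + 26*z + 24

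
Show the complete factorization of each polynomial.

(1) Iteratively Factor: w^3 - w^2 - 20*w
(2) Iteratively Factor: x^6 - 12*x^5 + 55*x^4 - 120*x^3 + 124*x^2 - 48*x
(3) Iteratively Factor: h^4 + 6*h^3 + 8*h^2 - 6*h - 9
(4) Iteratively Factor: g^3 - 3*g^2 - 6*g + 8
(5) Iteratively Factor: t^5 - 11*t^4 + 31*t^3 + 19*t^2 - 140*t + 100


(1) = (w - 5)*(w^2 + 4*w) = (w - 5)*(w + 4)*(w)
(2) = (x - 2)*(x^5 - 10*x^4 + 35*x^3 - 50*x^2 + 24*x) = (x - 4)*(x - 2)*(x^4 - 6*x^3 + 11*x^2 - 6*x) = x*(x - 4)*(x - 2)*(x^3 - 6*x^2 + 11*x - 6) = x*(x - 4)*(x - 3)*(x - 2)*(x^2 - 3*x + 2) = x*(x - 4)*(x - 3)*(x - 2)*(x - 1)*(x - 2)
(3) = (h + 3)*(h^3 + 3*h^2 - h - 3) = (h - 1)*(h + 3)*(h^2 + 4*h + 3) = (h - 1)*(h + 1)*(h + 3)*(h + 3)
(4) = (g - 1)*(g^2 - 2*g - 8) = (g - 1)*(g + 2)*(g - 4)
(5) = (t - 5)*(t^4 - 6*t^3 + t^2 + 24*t - 20) = (t - 5)^2*(t^3 - t^2 - 4*t + 4) = (t - 5)^2*(t + 2)*(t^2 - 3*t + 2) = (t - 5)^2*(t - 2)*(t + 2)*(t - 1)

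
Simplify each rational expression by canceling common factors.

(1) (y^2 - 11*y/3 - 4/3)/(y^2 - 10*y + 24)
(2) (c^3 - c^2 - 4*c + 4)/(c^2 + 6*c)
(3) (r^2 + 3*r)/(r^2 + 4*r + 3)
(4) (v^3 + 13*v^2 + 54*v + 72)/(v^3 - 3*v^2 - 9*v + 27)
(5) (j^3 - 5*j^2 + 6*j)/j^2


(1) = (3*y + 1)/(3*y - 18)
(2) = (c^3 - c^2 - 4*c + 4)/(c^2 + 6*c)
(3) = r/(r + 1)
(4) = (v^2 + 10*v + 24)/(v^2 - 6*v + 9)
(5) = (j^2 - 5*j + 6)/j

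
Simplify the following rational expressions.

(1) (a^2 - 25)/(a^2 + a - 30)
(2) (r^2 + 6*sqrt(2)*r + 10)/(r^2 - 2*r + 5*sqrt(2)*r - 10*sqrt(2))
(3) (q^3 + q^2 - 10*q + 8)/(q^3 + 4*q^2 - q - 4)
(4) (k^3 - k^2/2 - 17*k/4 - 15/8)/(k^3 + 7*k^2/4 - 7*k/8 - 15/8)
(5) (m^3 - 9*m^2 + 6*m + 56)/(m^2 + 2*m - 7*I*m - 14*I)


(1) = (a + 5)/(a + 6)
(2) = (r + sqrt(2))/(r - 2)
(3) = (q - 2)/(q + 1)
(4) = (4*k^2 - 8*k - 5)/(4*k^2 + k - 5)
(5) = (m^2 - 11*m + 28)/(m - 7*I)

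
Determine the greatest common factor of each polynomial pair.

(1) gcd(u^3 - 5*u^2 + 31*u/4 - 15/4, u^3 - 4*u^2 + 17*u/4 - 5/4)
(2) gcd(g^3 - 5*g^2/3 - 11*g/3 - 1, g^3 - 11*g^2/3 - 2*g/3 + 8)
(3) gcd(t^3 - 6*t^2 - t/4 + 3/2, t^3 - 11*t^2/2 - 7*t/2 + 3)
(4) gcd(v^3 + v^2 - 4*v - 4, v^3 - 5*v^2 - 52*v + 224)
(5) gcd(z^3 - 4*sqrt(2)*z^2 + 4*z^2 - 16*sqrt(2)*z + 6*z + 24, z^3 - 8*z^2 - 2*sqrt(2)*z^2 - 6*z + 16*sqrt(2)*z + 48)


(1) = gcd((u - 5/2)*(u - 3/2)*(u - 1), (u - 5/2)*(u - 1)*(u - 1/2)) = u^2 - 7*u/2 + 5/2
(2) = gcd((g - 3)*(g + 1/3)*(g + 1), (g - 3)*(g - 2)*(g + 4/3)) = g - 3
(3) = gcd((t - 6)*(t - 1/2)*(t + 1/2), (t - 6)*(t - 1/2)*(t + 1)) = t^2 - 13*t/2 + 3
(4) = 1
(5) = gcd((z + 4)*(z - 3*sqrt(2))*(z - sqrt(2)), (z - 8)*(z - 3*sqrt(2))*(z + sqrt(2))) = z - 3*sqrt(2)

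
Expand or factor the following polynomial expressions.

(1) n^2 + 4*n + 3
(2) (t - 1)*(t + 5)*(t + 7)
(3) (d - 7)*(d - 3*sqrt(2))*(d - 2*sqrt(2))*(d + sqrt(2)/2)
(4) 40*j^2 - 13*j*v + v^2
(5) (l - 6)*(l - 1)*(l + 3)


(1) = (n + 1)*(n + 3)
(2) = t^3 + 11*t^2 + 23*t - 35
(3) = d^4 - 7*d^3 - 9*sqrt(2)*d^3/2 + 7*d^2 + 63*sqrt(2)*d^2/2 - 49*d + 6*sqrt(2)*d - 42*sqrt(2)
(4) = (-8*j + v)*(-5*j + v)
(5) = l^3 - 4*l^2 - 15*l + 18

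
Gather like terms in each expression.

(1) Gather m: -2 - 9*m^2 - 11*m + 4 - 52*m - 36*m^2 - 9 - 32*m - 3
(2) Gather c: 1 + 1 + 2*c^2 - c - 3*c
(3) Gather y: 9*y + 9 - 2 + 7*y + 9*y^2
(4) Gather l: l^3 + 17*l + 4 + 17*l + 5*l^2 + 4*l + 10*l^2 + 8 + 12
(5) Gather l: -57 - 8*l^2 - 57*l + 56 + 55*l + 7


(1) = -45*m^2 - 95*m - 10
(2) = 2*c^2 - 4*c + 2
(3) = 9*y^2 + 16*y + 7
(4) = l^3 + 15*l^2 + 38*l + 24
(5) = -8*l^2 - 2*l + 6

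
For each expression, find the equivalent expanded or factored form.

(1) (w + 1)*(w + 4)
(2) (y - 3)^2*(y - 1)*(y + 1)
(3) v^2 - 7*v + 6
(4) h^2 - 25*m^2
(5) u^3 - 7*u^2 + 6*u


(1) = w^2 + 5*w + 4
(2) = y^4 - 6*y^3 + 8*y^2 + 6*y - 9
(3) = (v - 6)*(v - 1)
(4) = (h - 5*m)*(h + 5*m)
(5) = u*(u - 6)*(u - 1)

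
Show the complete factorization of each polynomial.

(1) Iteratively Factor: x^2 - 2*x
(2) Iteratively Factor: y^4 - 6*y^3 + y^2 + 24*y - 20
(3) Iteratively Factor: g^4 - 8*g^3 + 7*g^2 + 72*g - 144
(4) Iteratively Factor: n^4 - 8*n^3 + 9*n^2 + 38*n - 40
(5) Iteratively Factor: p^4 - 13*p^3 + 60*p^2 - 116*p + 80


(1) = (x - 2)*(x)
(2) = (y + 2)*(y^3 - 8*y^2 + 17*y - 10) = (y - 1)*(y + 2)*(y^2 - 7*y + 10) = (y - 5)*(y - 1)*(y + 2)*(y - 2)
(3) = (g - 4)*(g^3 - 4*g^2 - 9*g + 36) = (g - 4)*(g - 3)*(g^2 - g - 12) = (g - 4)*(g - 3)*(g + 3)*(g - 4)
(4) = (n - 1)*(n^3 - 7*n^2 + 2*n + 40) = (n - 5)*(n - 1)*(n^2 - 2*n - 8) = (n - 5)*(n - 4)*(n - 1)*(n + 2)
(5) = (p - 2)*(p^3 - 11*p^2 + 38*p - 40) = (p - 2)^2*(p^2 - 9*p + 20) = (p - 4)*(p - 2)^2*(p - 5)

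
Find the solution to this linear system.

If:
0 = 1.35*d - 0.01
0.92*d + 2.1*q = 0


Then:
d = 0.01
q = -0.00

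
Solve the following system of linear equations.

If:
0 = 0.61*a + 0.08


Then:
a = -0.13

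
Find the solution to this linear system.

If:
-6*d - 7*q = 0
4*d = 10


Then:
d = 5/2
q = -15/7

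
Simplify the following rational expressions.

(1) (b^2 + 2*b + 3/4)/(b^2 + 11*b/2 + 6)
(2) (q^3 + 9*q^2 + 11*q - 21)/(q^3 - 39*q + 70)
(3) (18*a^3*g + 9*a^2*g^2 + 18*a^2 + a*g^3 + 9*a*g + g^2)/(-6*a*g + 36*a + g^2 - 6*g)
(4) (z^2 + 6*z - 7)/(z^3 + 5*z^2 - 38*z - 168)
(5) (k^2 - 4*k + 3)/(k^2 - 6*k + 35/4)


(1) = (2*b + 1)/(2*b + 8)
(2) = (q^2 + 2*q - 3)/(q^2 - 7*q + 10)
(3) = (-18*a^3*g - 9*a^2*g^2 - 18*a^2 - a*g^3 - 9*a*g - g^2)/(6*a*g - 36*a - g^2 + 6*g)
(4) = (z - 1)/(z^2 - 2*z - 24)
(5) = (4*k^2 - 16*k + 12)/(4*k^2 - 24*k + 35)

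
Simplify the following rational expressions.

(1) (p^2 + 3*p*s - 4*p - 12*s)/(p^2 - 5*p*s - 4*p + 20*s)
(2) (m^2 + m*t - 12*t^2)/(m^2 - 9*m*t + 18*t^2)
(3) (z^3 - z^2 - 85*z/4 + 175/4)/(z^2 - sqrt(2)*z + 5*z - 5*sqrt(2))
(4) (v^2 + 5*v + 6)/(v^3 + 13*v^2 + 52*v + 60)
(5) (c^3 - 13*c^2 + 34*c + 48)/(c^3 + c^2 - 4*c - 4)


(1) = (p + 3*s)/(p - 5*s)
(2) = (-m - 4*t)/(-m + 6*t)
(3) = (4*z^2 - 24*z + 35)/(4*z - 4*sqrt(2))
(4) = (v + 3)/(v^2 + 11*v + 30)
(5) = (c^2 - 14*c + 48)/(c^2 - 4)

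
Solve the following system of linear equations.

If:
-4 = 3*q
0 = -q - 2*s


Then:
q = -4/3
s = 2/3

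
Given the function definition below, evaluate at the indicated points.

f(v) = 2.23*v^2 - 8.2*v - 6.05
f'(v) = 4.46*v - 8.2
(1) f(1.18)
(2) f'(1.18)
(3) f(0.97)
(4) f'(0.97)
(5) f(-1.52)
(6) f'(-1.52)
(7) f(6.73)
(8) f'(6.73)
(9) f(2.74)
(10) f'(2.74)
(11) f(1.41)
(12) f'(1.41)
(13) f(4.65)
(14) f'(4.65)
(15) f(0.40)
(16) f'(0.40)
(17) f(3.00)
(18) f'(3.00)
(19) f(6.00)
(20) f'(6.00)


(1) = -12.62
(2) = -2.94
(3) = -11.91
(4) = -3.87
(5) = 11.57
(6) = -14.98
(7) = 39.77
(8) = 21.82
(9) = -11.78
(10) = 4.02
(11) = -13.18
(12) = -1.91
(13) = 4.04
(14) = 12.54
(15) = -8.97
(16) = -6.42
(17) = -10.58
(18) = 5.18
(19) = 25.03
(20) = 18.56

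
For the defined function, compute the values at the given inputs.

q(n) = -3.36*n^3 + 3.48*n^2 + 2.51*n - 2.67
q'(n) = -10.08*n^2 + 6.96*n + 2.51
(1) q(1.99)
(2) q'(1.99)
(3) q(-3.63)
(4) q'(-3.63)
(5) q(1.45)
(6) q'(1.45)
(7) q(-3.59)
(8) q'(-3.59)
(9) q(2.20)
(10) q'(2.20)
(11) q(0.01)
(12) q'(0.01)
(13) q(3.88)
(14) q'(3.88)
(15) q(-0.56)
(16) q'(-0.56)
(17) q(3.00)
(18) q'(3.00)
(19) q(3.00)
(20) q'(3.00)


(1) = -10.37
(2) = -23.56
(3) = 194.79
(4) = -155.58
(5) = -1.96
(6) = -8.59
(7) = 188.63
(8) = -152.39
(9) = -16.08
(10) = -30.97
(11) = -2.64
(12) = 2.58
(13) = -136.80
(14) = -122.23
(15) = -2.39
(16) = -4.55
(17) = -54.54
(18) = -67.33
(19) = -54.54
(20) = -67.33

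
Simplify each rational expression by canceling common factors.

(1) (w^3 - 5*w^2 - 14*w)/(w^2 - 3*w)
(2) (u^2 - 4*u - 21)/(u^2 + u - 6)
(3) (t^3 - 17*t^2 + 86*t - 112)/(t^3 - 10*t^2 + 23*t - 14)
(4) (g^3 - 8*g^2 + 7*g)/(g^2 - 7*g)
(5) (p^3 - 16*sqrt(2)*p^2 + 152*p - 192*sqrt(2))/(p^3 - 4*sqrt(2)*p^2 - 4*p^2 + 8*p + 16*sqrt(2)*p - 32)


(1) = (w^2 - 5*w - 14)/(w - 3)
(2) = (u - 7)/(u - 2)
(3) = (t - 8)/(t - 1)
(4) = g - 1
(5) = (p^2 - 14*sqrt(2)*p + 96)/(p^2 + p*(-4 - 2*sqrt(2)) + 8*sqrt(2))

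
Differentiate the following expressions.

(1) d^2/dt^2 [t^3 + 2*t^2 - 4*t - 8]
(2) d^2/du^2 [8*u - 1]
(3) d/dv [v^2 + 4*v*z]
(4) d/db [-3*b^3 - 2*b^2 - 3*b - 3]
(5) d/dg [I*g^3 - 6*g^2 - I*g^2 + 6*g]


(1) = 6*t + 4
(2) = 0
(3) = 2*v + 4*z
(4) = -9*b^2 - 4*b - 3
(5) = 3*I*g^2 - 12*g - 2*I*g + 6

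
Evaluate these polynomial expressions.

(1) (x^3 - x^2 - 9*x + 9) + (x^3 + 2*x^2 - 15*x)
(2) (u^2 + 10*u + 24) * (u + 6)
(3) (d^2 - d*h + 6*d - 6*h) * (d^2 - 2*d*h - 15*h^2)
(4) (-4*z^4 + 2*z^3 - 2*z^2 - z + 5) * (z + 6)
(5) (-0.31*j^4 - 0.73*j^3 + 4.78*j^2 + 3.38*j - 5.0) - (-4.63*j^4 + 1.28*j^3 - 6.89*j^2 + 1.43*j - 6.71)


(1) = 2*x^3 + x^2 - 24*x + 9
(2) = u^3 + 16*u^2 + 84*u + 144
(3) = d^4 - 3*d^3*h + 6*d^3 - 13*d^2*h^2 - 18*d^2*h + 15*d*h^3 - 78*d*h^2 + 90*h^3
(4) = -4*z^5 - 22*z^4 + 10*z^3 - 13*z^2 - z + 30
(5) = 4.32*j^4 - 2.01*j^3 + 11.67*j^2 + 1.95*j + 1.71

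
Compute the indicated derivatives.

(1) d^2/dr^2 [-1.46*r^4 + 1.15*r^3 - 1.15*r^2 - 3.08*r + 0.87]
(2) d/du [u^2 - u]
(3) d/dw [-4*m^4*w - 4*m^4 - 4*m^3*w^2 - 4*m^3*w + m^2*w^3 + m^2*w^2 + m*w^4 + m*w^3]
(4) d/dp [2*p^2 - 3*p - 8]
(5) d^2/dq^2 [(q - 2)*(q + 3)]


(1) = -17.52*r^2 + 6.9*r - 2.3
(2) = 2*u - 1
(3) = m*(-4*m^3 - 8*m^2*w - 4*m^2 + 3*m*w^2 + 2*m*w + 4*w^3 + 3*w^2)
(4) = 4*p - 3
(5) = 2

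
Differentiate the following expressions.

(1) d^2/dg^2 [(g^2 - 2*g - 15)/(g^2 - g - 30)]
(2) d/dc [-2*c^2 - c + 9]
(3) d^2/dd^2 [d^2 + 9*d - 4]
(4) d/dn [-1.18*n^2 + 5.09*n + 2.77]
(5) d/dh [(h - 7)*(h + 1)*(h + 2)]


(1) = 2*(-g^3 + 45*g^2 - 135*g + 495)/(g^6 - 3*g^5 - 87*g^4 + 179*g^3 + 2610*g^2 - 2700*g - 27000)
(2) = -4*c - 1
(3) = 2
(4) = 5.09 - 2.36*n
(5) = 3*h^2 - 8*h - 19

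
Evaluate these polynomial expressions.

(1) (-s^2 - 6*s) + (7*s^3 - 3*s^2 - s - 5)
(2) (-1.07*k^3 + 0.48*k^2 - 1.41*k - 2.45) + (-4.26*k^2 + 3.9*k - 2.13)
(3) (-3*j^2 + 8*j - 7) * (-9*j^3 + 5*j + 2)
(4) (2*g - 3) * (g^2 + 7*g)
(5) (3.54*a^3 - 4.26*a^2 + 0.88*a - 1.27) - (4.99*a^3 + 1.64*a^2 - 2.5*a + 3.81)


(1) = 7*s^3 - 4*s^2 - 7*s - 5
(2) = -1.07*k^3 - 3.78*k^2 + 2.49*k - 4.58
(3) = 27*j^5 - 72*j^4 + 48*j^3 + 34*j^2 - 19*j - 14
(4) = 2*g^3 + 11*g^2 - 21*g
(5) = -1.45*a^3 - 5.9*a^2 + 3.38*a - 5.08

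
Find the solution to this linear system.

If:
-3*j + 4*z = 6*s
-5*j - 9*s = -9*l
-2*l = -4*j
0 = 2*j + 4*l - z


Then:
j = 0
l = 0
s = 0
z = 0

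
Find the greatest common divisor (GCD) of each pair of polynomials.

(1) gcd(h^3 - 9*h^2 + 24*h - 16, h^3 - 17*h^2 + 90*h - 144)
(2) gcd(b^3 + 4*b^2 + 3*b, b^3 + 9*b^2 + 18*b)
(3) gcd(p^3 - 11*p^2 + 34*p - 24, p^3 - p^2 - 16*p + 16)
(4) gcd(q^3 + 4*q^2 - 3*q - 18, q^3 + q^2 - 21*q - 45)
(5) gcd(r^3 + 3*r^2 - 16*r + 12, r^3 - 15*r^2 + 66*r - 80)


(1) = 1
(2) = gcd(b*(b + 1)*(b + 3), b*(b + 3)*(b + 6)) = b^2 + 3*b
(3) = gcd((p - 6)*(p - 4)*(p - 1), (p - 4)*(p - 1)*(p + 4)) = p^2 - 5*p + 4
(4) = q^2 + 6*q + 9
(5) = gcd((r - 2)*(r - 1)*(r + 6), (r - 8)*(r - 5)*(r - 2)) = r - 2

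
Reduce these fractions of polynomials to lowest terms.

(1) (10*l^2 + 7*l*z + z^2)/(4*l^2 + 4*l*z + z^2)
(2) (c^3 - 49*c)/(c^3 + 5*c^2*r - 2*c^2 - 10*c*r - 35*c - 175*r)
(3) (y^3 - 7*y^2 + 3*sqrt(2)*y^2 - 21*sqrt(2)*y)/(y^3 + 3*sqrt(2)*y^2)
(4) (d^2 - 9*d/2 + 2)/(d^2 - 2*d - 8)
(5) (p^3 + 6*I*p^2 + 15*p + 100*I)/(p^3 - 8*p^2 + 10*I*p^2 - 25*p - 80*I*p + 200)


(1) = (5*l + z)/(2*l + z)
(2) = (c^2 + 7*c)/(c^2 + 5*c*r + 5*c + 25*r)
(3) = (y - 7)/y
(4) = (2*d - 1)/(2*d + 4)
(5) = (p - 4*I)/(p - 8)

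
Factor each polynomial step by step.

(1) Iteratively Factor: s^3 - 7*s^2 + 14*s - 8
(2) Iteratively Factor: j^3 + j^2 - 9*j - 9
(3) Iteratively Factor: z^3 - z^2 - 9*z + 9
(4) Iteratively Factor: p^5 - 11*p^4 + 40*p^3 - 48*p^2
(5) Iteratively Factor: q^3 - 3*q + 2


(1) = (s - 1)*(s^2 - 6*s + 8) = (s - 2)*(s - 1)*(s - 4)
(2) = (j + 1)*(j^2 - 9) = (j + 1)*(j + 3)*(j - 3)
(3) = (z + 3)*(z^2 - 4*z + 3) = (z - 1)*(z + 3)*(z - 3)
(4) = (p - 4)*(p^4 - 7*p^3 + 12*p^2) = (p - 4)^2*(p^3 - 3*p^2) = p*(p - 4)^2*(p^2 - 3*p) = p^2*(p - 4)^2*(p - 3)
(5) = (q - 1)*(q^2 + q - 2) = (q - 1)^2*(q + 2)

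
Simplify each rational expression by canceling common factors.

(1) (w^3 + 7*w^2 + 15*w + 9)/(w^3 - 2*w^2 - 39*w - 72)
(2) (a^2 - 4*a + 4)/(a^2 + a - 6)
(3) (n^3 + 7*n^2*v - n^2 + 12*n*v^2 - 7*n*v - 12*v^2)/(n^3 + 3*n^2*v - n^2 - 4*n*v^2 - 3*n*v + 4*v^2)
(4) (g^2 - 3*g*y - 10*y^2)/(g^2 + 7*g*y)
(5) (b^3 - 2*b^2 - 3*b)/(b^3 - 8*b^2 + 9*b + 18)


(1) = (w + 1)/(w - 8)
(2) = (a - 2)/(a + 3)
(3) = (-n - 3*v)/(-n + v)
(4) = (g^2 - 3*g*y - 10*y^2)/(g^2 + 7*g*y)
(5) = b/(b - 6)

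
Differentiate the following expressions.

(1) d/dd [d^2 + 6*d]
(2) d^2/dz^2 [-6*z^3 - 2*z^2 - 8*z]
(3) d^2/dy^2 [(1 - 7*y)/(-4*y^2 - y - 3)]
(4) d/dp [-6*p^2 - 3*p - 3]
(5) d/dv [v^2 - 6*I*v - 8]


(1) = 2*d + 6
(2) = -36*z - 4
(3) = 2*((7*y - 1)*(8*y + 1)^2 - 3*(28*y + 1)*(4*y^2 + y + 3))/(4*y^2 + y + 3)^3
(4) = -12*p - 3
(5) = 2*v - 6*I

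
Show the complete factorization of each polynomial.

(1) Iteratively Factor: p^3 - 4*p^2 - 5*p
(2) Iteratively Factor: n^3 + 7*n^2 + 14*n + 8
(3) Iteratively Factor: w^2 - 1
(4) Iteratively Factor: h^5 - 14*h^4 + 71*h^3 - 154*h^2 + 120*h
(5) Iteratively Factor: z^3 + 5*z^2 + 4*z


(1) = (p - 5)*(p^2 + p) = (p - 5)*(p + 1)*(p)
(2) = (n + 4)*(n^2 + 3*n + 2) = (n + 1)*(n + 4)*(n + 2)
(3) = (w - 1)*(w + 1)
(4) = (h - 2)*(h^4 - 12*h^3 + 47*h^2 - 60*h) = (h - 5)*(h - 2)*(h^3 - 7*h^2 + 12*h) = (h - 5)*(h - 3)*(h - 2)*(h^2 - 4*h) = h*(h - 5)*(h - 3)*(h - 2)*(h - 4)
(5) = (z + 1)*(z^2 + 4*z) = z*(z + 1)*(z + 4)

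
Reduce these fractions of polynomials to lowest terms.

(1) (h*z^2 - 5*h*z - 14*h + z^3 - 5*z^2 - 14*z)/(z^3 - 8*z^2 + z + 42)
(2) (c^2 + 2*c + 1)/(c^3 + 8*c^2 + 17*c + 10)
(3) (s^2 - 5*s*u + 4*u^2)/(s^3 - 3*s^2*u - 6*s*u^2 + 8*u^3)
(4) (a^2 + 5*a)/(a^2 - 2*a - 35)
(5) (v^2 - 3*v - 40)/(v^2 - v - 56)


(1) = (h + z)/(z - 3)
(2) = (c + 1)/(c^2 + 7*c + 10)
(3) = 1/(s + 2*u)
(4) = a/(a - 7)
(5) = (v + 5)/(v + 7)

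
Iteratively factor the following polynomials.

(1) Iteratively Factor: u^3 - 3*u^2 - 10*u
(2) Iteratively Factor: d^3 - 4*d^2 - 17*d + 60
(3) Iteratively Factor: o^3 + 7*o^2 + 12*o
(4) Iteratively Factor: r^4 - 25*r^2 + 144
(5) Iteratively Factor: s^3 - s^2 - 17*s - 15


(1) = (u)*(u^2 - 3*u - 10) = u*(u + 2)*(u - 5)
(2) = (d - 3)*(d^2 - d - 20) = (d - 3)*(d + 4)*(d - 5)
(3) = (o)*(o^2 + 7*o + 12) = o*(o + 3)*(o + 4)
(4) = (r + 3)*(r^3 - 3*r^2 - 16*r + 48) = (r + 3)*(r + 4)*(r^2 - 7*r + 12) = (r - 3)*(r + 3)*(r + 4)*(r - 4)
(5) = (s - 5)*(s^2 + 4*s + 3) = (s - 5)*(s + 1)*(s + 3)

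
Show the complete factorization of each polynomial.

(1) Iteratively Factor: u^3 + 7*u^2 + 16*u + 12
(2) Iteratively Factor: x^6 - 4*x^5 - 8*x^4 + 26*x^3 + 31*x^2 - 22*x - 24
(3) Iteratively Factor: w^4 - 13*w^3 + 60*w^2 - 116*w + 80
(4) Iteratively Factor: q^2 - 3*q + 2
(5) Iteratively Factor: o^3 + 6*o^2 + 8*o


(1) = (u + 3)*(u^2 + 4*u + 4) = (u + 2)*(u + 3)*(u + 2)
(2) = (x - 1)*(x^5 - 3*x^4 - 11*x^3 + 15*x^2 + 46*x + 24) = (x - 3)*(x - 1)*(x^4 - 11*x^2 - 18*x - 8) = (x - 4)*(x - 3)*(x - 1)*(x^3 + 4*x^2 + 5*x + 2) = (x - 4)*(x - 3)*(x - 1)*(x + 1)*(x^2 + 3*x + 2) = (x - 4)*(x - 3)*(x - 1)*(x + 1)^2*(x + 2)
(3) = (w - 5)*(w^3 - 8*w^2 + 20*w - 16) = (w - 5)*(w - 4)*(w^2 - 4*w + 4) = (w - 5)*(w - 4)*(w - 2)*(w - 2)
(4) = (q - 1)*(q - 2)
(5) = (o + 2)*(o^2 + 4*o) = o*(o + 2)*(o + 4)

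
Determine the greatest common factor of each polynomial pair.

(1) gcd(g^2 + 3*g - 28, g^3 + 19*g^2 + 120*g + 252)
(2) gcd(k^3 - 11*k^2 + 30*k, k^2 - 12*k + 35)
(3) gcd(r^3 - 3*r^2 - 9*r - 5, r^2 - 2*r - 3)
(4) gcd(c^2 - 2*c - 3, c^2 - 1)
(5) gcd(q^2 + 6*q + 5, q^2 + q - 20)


(1) = g + 7
(2) = k - 5
(3) = r + 1
(4) = c + 1
(5) = q + 5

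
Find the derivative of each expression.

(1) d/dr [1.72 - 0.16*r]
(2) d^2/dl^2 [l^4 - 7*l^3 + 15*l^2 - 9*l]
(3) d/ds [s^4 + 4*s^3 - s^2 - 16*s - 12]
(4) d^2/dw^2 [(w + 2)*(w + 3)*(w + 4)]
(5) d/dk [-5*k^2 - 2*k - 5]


(1) = -0.160000000000000
(2) = 12*l^2 - 42*l + 30
(3) = 4*s^3 + 12*s^2 - 2*s - 16
(4) = 6*w + 18
(5) = -10*k - 2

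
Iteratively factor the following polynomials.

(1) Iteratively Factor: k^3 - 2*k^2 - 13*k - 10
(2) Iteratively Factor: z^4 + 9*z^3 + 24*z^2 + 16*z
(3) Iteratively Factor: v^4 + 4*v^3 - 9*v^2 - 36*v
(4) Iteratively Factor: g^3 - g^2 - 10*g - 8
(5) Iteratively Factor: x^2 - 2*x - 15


(1) = (k + 1)*(k^2 - 3*k - 10) = (k - 5)*(k + 1)*(k + 2)
(2) = (z + 4)*(z^3 + 5*z^2 + 4*z) = (z + 1)*(z + 4)*(z^2 + 4*z) = (z + 1)*(z + 4)^2*(z)
(3) = (v - 3)*(v^3 + 7*v^2 + 12*v) = v*(v - 3)*(v^2 + 7*v + 12) = v*(v - 3)*(v + 3)*(v + 4)
(4) = (g + 2)*(g^2 - 3*g - 4) = (g + 1)*(g + 2)*(g - 4)
(5) = (x + 3)*(x - 5)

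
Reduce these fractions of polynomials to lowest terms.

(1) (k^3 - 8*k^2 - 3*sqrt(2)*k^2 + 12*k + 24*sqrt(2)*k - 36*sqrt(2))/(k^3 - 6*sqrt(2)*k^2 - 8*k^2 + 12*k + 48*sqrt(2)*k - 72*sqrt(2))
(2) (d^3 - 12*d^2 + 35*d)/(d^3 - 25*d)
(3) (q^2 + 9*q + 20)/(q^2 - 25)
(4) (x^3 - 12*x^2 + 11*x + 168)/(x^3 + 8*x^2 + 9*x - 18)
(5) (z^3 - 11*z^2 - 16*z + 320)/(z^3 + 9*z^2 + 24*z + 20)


(1) = (k - 3*sqrt(2))/(k - 6*sqrt(2))
(2) = (d - 7)/(d + 5)
(3) = (q + 4)/(q - 5)
(4) = (x^2 - 15*x + 56)/(x^2 + 5*x - 6)
(5) = (z^2 - 16*z + 64)/(z^2 + 4*z + 4)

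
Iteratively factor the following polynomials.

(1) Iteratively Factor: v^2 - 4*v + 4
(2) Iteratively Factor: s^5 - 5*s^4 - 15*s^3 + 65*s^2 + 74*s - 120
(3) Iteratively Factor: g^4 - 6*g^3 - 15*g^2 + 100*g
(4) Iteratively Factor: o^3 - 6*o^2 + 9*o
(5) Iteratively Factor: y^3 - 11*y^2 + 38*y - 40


(1) = (v - 2)*(v - 2)
(2) = (s - 4)*(s^4 - s^3 - 19*s^2 - 11*s + 30) = (s - 4)*(s + 2)*(s^3 - 3*s^2 - 13*s + 15) = (s - 4)*(s - 1)*(s + 2)*(s^2 - 2*s - 15) = (s - 5)*(s - 4)*(s - 1)*(s + 2)*(s + 3)
(3) = (g - 5)*(g^3 - g^2 - 20*g) = (g - 5)^2*(g^2 + 4*g) = g*(g - 5)^2*(g + 4)
(4) = (o - 3)*(o^2 - 3*o) = o*(o - 3)*(o - 3)
(5) = (y - 2)*(y^2 - 9*y + 20) = (y - 5)*(y - 2)*(y - 4)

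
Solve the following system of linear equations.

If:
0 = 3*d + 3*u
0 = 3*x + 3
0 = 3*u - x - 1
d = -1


Then:
No Solution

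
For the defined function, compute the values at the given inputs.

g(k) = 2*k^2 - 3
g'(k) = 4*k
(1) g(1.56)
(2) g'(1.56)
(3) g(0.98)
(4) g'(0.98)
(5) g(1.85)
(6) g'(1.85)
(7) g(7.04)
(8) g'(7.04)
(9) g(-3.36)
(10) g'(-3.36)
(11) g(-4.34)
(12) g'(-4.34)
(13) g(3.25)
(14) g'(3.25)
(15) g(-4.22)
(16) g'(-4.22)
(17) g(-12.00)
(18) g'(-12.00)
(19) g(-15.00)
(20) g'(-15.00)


(1) = 1.87
(2) = 6.24
(3) = -1.08
(4) = 3.92
(5) = 3.85
(6) = 7.40
(7) = 96.12
(8) = 28.16
(9) = 19.58
(10) = -13.44
(11) = 34.67
(12) = -17.36
(13) = 18.12
(14) = 13.00
(15) = 32.62
(16) = -16.88
(17) = 285.00
(18) = -48.00
(19) = 447.00
(20) = -60.00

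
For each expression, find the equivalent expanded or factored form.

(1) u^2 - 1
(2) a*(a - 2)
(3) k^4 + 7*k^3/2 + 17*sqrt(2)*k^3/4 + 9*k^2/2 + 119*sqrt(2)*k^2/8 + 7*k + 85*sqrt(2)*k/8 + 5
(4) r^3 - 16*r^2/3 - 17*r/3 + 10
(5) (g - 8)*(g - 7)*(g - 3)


(1) = (u - 1)*(u + 1)
(2) = a^2 - 2*a
(3) = (k + 5/2)*(k + 4*sqrt(2))*(sqrt(2)*k/2 + sqrt(2)/2)*(sqrt(2)*k + 1/2)
(4) = (r - 6)*(r - 1)*(r + 5/3)
(5) = g^3 - 18*g^2 + 101*g - 168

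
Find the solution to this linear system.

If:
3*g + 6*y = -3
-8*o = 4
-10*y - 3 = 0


Then:
g = -2/5
o = -1/2
y = -3/10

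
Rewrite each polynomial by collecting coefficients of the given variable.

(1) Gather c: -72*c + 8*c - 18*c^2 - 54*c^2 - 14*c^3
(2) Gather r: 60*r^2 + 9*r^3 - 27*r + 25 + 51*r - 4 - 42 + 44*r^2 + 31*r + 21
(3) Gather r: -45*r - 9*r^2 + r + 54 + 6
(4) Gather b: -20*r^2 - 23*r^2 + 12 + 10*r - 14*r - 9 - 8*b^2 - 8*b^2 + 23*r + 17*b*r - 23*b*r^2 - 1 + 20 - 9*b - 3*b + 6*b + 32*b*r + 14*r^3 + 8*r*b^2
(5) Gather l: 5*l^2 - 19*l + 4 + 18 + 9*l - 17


(1) = -14*c^3 - 72*c^2 - 64*c
(2) = 9*r^3 + 104*r^2 + 55*r
(3) = -9*r^2 - 44*r + 60
(4) = b^2*(8*r - 16) + b*(-23*r^2 + 49*r - 6) + 14*r^3 - 43*r^2 + 19*r + 22
(5) = 5*l^2 - 10*l + 5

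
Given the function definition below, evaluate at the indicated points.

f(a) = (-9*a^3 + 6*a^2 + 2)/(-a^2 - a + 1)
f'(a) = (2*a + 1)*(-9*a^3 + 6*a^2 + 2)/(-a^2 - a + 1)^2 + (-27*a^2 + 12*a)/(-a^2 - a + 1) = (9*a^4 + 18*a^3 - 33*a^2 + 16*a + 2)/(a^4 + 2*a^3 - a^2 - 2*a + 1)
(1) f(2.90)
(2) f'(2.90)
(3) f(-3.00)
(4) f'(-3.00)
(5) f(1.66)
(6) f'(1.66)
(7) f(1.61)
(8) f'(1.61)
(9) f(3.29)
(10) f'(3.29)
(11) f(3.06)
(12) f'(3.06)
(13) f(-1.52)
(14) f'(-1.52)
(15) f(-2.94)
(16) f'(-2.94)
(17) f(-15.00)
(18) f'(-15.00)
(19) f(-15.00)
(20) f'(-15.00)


(1) = 16.20
(2) = 7.96
(3) = -59.80
(4) = -4.00
(5) = 6.63
(6) = 7.57
(7) = 6.25
(8) = 7.59
(9) = 19.33
(10) = 8.10
(11) = 17.48
(12) = 8.02
(13) = 226.47
(14) = -2588.86
(15) = -60.08
(16) = -5.21
(17) = -151.80
(18) = 8.86
(19) = -151.80
(20) = 8.86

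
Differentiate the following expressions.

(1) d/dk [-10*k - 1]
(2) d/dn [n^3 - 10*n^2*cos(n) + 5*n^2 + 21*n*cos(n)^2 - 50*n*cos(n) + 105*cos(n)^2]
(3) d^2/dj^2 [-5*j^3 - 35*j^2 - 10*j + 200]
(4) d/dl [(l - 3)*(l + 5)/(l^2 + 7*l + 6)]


(1) = -10
(2) = 10*n^2*sin(n) + 3*n^2 + 50*n*sin(n) - 21*n*sin(2*n) - 20*n*cos(n) + 10*n - 105*sin(2*n) + 21*cos(n)^2 - 50*cos(n)
(3) = -30*j - 70
(4) = (5*l^2 + 42*l + 117)/(l^4 + 14*l^3 + 61*l^2 + 84*l + 36)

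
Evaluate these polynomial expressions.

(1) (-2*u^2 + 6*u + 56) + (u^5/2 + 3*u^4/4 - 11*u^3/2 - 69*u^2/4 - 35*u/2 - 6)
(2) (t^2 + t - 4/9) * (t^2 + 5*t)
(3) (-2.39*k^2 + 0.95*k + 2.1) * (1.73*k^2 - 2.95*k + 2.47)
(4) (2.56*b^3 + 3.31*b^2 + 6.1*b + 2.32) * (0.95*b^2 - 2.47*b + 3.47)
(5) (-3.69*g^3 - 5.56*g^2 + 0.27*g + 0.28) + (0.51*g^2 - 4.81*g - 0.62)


(1) = u^5/2 + 3*u^4/4 - 11*u^3/2 - 77*u^2/4 - 23*u/2 + 50
(2) = t^4 + 6*t^3 + 41*t^2/9 - 20*t/9
(3) = -4.1347*k^4 + 8.694*k^3 - 5.0728*k^2 - 3.8485*k + 5.187
(4) = 2.432*b^5 - 3.1787*b^4 + 6.5025*b^3 - 1.3773*b^2 + 15.4366*b + 8.0504
(5) = -3.69*g^3 - 5.05*g^2 - 4.54*g - 0.34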